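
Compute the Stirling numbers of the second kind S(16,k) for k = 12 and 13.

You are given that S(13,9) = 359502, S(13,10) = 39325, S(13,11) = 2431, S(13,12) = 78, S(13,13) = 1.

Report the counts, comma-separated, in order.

2757118, 165620

r14: T_14,10=10×39325+359502=752752; T_14,11=11×2431+39325=66066; T_14,12=12×78+2431=3367; T_14,13=13×1+78=91
r15: T_15,11=11×66066+752752=1479478; T_15,12=12×3367+66066=106470; T_15,13=13×91+3367=4550
r16: T_16,12=12×106470+1479478=2757118; T_16,13=13×4550+106470=165620
Read S(16,12) = 2757118, S(16,13) = 165620.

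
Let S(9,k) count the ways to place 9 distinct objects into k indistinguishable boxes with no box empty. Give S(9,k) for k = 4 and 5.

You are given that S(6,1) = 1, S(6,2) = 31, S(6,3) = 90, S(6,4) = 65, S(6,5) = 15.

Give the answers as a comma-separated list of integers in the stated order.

7770, 6951

r7: T_7,2=2×31+1=63; T_7,3=3×90+31=301; T_7,4=4×65+90=350; T_7,5=5×15+65=140
r8: T_8,3=3×301+63=966; T_8,4=4×350+301=1701; T_8,5=5×140+350=1050
r9: T_9,4=4×1701+966=7770; T_9,5=5×1050+1701=6951
Read S(9,4) = 7770, S(9,5) = 6951.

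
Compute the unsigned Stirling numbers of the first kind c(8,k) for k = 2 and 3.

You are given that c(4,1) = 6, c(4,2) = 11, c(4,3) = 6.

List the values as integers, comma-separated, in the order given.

i=5: T(5,1)=0+4·6=24 | T(5,2)=6+4·11=50 | T(5,3)=11+4·6=35
i=6: T(6,1)=0+5·24=120 | T(6,2)=24+5·50=274 | T(6,3)=50+5·35=225
i=7: T(7,1)=0+6·120=720 | T(7,2)=120+6·274=1764 | T(7,3)=274+6·225=1624
i=8: T(8,2)=720+7·1764=13068 | T(8,3)=1764+7·1624=13132
Read c(8,2) = 13068, c(8,3) = 13132.

13068, 13132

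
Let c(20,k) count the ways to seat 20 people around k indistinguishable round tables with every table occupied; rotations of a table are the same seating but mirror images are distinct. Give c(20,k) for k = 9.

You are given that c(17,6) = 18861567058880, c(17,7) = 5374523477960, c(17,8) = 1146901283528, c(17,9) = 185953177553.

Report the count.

r18: T_18,7=17×5374523477960+18861567058880=110228466184200; T_18,8=17×1146901283528+5374523477960=24871845297936; T_18,9=17×185953177553+1146901283528=4308105301929
r19: T_19,8=18×24871845297936+110228466184200=557921681547048; T_19,9=18×4308105301929+24871845297936=102417740732658
r20: T_20,9=19×102417740732658+557921681547048=2503858755467550
Read c(20,9) = 2503858755467550.

2503858755467550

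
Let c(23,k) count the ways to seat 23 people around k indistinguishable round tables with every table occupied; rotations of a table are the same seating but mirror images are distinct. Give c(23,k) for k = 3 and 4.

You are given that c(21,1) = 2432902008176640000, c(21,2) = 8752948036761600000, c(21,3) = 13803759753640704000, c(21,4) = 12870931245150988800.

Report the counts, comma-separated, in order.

6756146673770930688000, 6548684852703068697600

row 22: T[22][2]=21·8752948036761600000+2432902008176640000=186244810780170240000  T[22][3]=21·13803759753640704000+8752948036761600000=298631902863216384000  T[22][4]=21·12870931245150988800+13803759753640704000=284093315901811468800
row 23: T[23][3]=22·298631902863216384000+186244810780170240000=6756146673770930688000  T[23][4]=22·284093315901811468800+298631902863216384000=6548684852703068697600
Read c(23,3) = 6756146673770930688000, c(23,4) = 6548684852703068697600.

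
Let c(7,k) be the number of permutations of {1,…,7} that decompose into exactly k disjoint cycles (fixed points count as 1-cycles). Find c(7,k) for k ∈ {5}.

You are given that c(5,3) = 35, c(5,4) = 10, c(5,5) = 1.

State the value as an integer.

175

i=6: T(6,4)=35+5·10=85 | T(6,5)=10+5·1=15
i=7: T(7,5)=85+6·15=175
Read c(7,5) = 175.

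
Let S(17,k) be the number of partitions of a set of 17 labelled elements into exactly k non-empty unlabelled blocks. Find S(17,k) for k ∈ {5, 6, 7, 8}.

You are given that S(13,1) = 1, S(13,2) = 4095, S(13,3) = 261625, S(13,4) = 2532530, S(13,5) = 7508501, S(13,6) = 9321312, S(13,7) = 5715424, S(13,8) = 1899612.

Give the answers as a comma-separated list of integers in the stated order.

5652751651, 17505749898, 25708104786, 20415995028

@14  (14,2):4095·2+1→8191, (14,3):261625·3+4095→788970, (14,4):2532530·4+261625→10391745, (14,5):7508501·5+2532530→40075035, (14,6):9321312·6+7508501→63436373, (14,7):5715424·7+9321312→49329280, (14,8):1899612·8+5715424→20912320
@15  (15,3):788970·3+8191→2375101, (15,4):10391745·4+788970→42355950, (15,5):40075035·5+10391745→210766920, (15,6):63436373·6+40075035→420693273, (15,7):49329280·7+63436373→408741333, (15,8):20912320·8+49329280→216627840
@16  (16,4):42355950·4+2375101→171798901, (16,5):210766920·5+42355950→1096190550, (16,6):420693273·6+210766920→2734926558, (16,7):408741333·7+420693273→3281882604, (16,8):216627840·8+408741333→2141764053
@17  (17,5):1096190550·5+171798901→5652751651, (17,6):2734926558·6+1096190550→17505749898, (17,7):3281882604·7+2734926558→25708104786, (17,8):2141764053·8+3281882604→20415995028
Read S(17,5) = 5652751651, S(17,6) = 17505749898, S(17,7) = 25708104786, S(17,8) = 20415995028.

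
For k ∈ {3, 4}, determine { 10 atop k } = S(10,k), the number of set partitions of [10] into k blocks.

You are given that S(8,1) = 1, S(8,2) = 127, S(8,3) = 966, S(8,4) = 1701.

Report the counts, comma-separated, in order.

i=9: T(9,2)=1+2·127=255 | T(9,3)=127+3·966=3025 | T(9,4)=966+4·1701=7770
i=10: T(10,3)=255+3·3025=9330 | T(10,4)=3025+4·7770=34105
Read S(10,3) = 9330, S(10,4) = 34105.

9330, 34105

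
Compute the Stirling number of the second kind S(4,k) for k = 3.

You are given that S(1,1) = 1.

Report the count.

r2: T_2,1=1×1+0=1; T_2,2=2×0+1=1
r3: T_3,2=2×1+1=3; T_3,3=3×0+1=1
r4: T_4,3=3×1+3=6
Read S(4,3) = 6.

6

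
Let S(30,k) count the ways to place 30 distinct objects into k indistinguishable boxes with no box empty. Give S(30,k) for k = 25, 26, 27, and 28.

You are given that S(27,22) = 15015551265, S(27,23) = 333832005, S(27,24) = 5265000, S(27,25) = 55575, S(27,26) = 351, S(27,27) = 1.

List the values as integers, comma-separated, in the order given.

r28: T_28,23=23×333832005+15015551265=22693687380; T_28,24=24×5265000+333832005=460192005; T_28,25=25×55575+5265000=6654375; T_28,26=26×351+55575=64701; T_28,27=27×1+351=378; T_28,28=28×0+1=1
r29: T_29,24=24×460192005+22693687380=33738295500; T_29,25=25×6654375+460192005=626551380; T_29,26=26×64701+6654375=8336601; T_29,27=27×378+64701=74907; T_29,28=28×1+378=406
r30: T_30,25=25×626551380+33738295500=49402080000; T_30,26=26×8336601+626551380=843303006; T_30,27=27×74907+8336601=10359090; T_30,28=28×406+74907=86275
Read S(30,25) = 49402080000, S(30,26) = 843303006, S(30,27) = 10359090, S(30,28) = 86275.

49402080000, 843303006, 10359090, 86275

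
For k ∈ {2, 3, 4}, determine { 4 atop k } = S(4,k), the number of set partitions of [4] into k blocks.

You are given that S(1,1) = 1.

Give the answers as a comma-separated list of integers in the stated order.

r2: T_2,1=1×1+0=1; T_2,2=2×0+1=1
r3: T_3,1=1×1+0=1; T_3,2=2×1+1=3; T_3,3=3×0+1=1
r4: T_4,2=2×3+1=7; T_4,3=3×1+3=6; T_4,4=4×0+1=1
Read S(4,2) = 7, S(4,3) = 6, S(4,4) = 1.

7, 6, 1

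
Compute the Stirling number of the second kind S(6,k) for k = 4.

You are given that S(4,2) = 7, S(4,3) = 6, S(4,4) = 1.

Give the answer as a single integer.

r5: T_5,3=3×6+7=25; T_5,4=4×1+6=10
r6: T_6,4=4×10+25=65
Read S(6,4) = 65.

65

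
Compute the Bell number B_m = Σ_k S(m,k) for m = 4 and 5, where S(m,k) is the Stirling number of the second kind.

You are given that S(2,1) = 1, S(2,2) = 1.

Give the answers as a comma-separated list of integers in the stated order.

15, 52

row 3: T[3][1]=1·1+0=1  T[3][2]=2·1+1=3  T[3][3]=3·0+1=1
row 4: T[4][1]=1·1+0=1  T[4][2]=2·3+1=7  T[4][3]=3·1+3=6  T[4][4]=4·0+1=1
row 5: T[5][1]=1·1+0=1  T[5][2]=2·7+1=15  T[5][3]=3·6+7=25  T[5][4]=4·1+6=10  T[5][5]=5·0+1=1
B_4 = ΣS(4,k) = 1+7+6+1 = 15
B_5 = ΣS(5,k) = 1+15+25+10+1 = 52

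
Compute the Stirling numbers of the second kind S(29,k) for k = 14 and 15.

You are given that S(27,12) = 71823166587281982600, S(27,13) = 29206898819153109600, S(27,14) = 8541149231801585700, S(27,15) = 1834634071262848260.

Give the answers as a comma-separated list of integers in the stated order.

2534474684137526739000, 689692892575539953400

@28  (28,13):29206898819153109600·13+71823166587281982600→451512851236272407400, (28,14):8541149231801585700·14+29206898819153109600→148782988064375309400, (28,15):1834634071262848260·15+8541149231801585700→36060660300744309600
@29  (29,14):148782988064375309400·14+451512851236272407400→2534474684137526739000, (29,15):36060660300744309600·15+148782988064375309400→689692892575539953400
Read S(29,14) = 2534474684137526739000, S(29,15) = 689692892575539953400.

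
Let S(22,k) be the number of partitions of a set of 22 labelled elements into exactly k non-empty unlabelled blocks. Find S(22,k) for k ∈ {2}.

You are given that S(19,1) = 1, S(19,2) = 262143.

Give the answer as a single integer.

i=20: T(20,1)=0+1·1=1 | T(20,2)=1+2·262143=524287
i=21: T(21,1)=0+1·1=1 | T(21,2)=1+2·524287=1048575
i=22: T(22,2)=1+2·1048575=2097151
Read S(22,2) = 2097151.

2097151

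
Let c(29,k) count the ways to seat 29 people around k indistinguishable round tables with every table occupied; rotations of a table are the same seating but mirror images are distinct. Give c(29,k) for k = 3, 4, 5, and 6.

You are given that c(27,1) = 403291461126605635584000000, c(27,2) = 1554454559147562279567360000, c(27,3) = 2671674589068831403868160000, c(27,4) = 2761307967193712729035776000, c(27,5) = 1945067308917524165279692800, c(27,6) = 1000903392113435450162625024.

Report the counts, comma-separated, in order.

2105684281550279072336117760000, 2236045380156380112643362816000, 1625014498326371300452283596800, 866422974395414742142363398144

i=28: T(28,2)=403291461126605635584000000+27·1554454559147562279567360000=42373564558110787183902720000 | T(28,3)=1554454559147562279567360000+27·2671674589068831403868160000=73689668464006010184007680000 | T(28,4)=2671674589068831403868160000+27·2761307967193712729035776000=77226989703299075087834112000 | T(28,5)=2761307967193712729035776000+27·1945067308917524165279692800=55278125307966865191587481600 | T(28,6)=1945067308917524165279692800+27·1000903392113435450162625024=28969458895980281319670568448
i=29: T(29,3)=42373564558110787183902720000+28·73689668464006010184007680000=2105684281550279072336117760000 | T(29,4)=73689668464006010184007680000+28·77226989703299075087834112000=2236045380156380112643362816000 | T(29,5)=77226989703299075087834112000+28·55278125307966865191587481600=1625014498326371300452283596800 | T(29,6)=55278125307966865191587481600+28·28969458895980281319670568448=866422974395414742142363398144
Read c(29,3) = 2105684281550279072336117760000, c(29,4) = 2236045380156380112643362816000, c(29,5) = 1625014498326371300452283596800, c(29,6) = 866422974395414742142363398144.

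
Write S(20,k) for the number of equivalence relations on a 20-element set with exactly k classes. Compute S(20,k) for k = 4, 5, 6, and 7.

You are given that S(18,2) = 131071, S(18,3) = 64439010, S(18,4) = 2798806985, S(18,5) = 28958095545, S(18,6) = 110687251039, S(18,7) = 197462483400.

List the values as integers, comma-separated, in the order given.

row 19: T[19][3]=3·64439010+131071=193448101  T[19][4]=4·2798806985+64439010=11259666950  T[19][5]=5·28958095545+2798806985=147589284710  T[19][6]=6·110687251039+28958095545=693081601779  T[19][7]=7·197462483400+110687251039=1492924634839
row 20: T[20][4]=4·11259666950+193448101=45232115901  T[20][5]=5·147589284710+11259666950=749206090500  T[20][6]=6·693081601779+147589284710=4306078895384  T[20][7]=7·1492924634839+693081601779=11143554045652
Read S(20,4) = 45232115901, S(20,5) = 749206090500, S(20,6) = 4306078895384, S(20,7) = 11143554045652.

45232115901, 749206090500, 4306078895384, 11143554045652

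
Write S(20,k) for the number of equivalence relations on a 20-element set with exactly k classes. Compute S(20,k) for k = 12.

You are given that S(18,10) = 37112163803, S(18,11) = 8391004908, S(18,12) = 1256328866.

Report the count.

411016633391

i=19: T(19,11)=37112163803+11·8391004908=129413217791 | T(19,12)=8391004908+12·1256328866=23466951300
i=20: T(20,12)=129413217791+12·23466951300=411016633391
Read S(20,12) = 411016633391.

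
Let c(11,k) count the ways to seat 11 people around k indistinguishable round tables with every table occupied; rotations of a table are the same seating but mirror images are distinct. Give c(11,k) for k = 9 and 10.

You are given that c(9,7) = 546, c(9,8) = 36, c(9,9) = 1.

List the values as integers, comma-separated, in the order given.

1320, 55

r10: T_10,8=9×36+546=870; T_10,9=9×1+36=45; T_10,10=9×0+1=1
r11: T_11,9=10×45+870=1320; T_11,10=10×1+45=55
Read c(11,9) = 1320, c(11,10) = 55.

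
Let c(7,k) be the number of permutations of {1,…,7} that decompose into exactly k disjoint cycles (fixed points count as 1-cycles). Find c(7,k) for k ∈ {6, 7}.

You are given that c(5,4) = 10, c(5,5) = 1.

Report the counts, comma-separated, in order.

21, 1

@6  (6,5):1·5+10→15, (6,6):0·5+1→1
@7  (7,6):1·6+15→21, (7,7):0·6+1→1
Read c(7,6) = 21, c(7,7) = 1.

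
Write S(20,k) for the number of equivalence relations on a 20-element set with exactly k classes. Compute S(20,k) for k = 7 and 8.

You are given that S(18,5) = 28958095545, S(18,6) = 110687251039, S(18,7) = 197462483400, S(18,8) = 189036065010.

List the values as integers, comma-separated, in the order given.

[19] T[19,6]:6*110687251039+28958095545=693081601779 · T[19,7]:7*197462483400+110687251039=1492924634839 · T[19,8]:8*189036065010+197462483400=1709751003480
[20] T[20,7]:7*1492924634839+693081601779=11143554045652 · T[20,8]:8*1709751003480+1492924634839=15170932662679
Read S(20,7) = 11143554045652, S(20,8) = 15170932662679.

11143554045652, 15170932662679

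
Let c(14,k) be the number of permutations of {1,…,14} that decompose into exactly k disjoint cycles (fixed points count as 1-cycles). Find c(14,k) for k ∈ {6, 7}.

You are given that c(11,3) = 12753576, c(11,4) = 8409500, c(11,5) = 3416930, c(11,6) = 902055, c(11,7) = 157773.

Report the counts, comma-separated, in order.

[12] T[12,4]:11*8409500+12753576=105258076 · T[12,5]:11*3416930+8409500=45995730 · T[12,6]:11*902055+3416930=13339535 · T[12,7]:11*157773+902055=2637558
[13] T[13,5]:12*45995730+105258076=657206836 · T[13,6]:12*13339535+45995730=206070150 · T[13,7]:12*2637558+13339535=44990231
[14] T[14,6]:13*206070150+657206836=3336118786 · T[14,7]:13*44990231+206070150=790943153
Read c(14,6) = 3336118786, c(14,7) = 790943153.

3336118786, 790943153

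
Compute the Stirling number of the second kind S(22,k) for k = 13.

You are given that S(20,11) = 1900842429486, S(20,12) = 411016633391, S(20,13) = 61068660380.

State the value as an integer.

r21: T_21,12=12×411016633391+1900842429486=6833042030178; T_21,13=13×61068660380+411016633391=1204909218331
r22: T_22,13=13×1204909218331+6833042030178=22496861868481
Read S(22,13) = 22496861868481.

22496861868481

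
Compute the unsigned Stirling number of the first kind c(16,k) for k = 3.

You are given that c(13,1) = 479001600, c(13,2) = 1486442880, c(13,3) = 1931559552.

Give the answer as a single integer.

6165817614720

i=14: T(14,1)=0+13·479001600=6227020800 | T(14,2)=479001600+13·1486442880=19802759040 | T(14,3)=1486442880+13·1931559552=26596717056
i=15: T(15,2)=6227020800+14·19802759040=283465647360 | T(15,3)=19802759040+14·26596717056=392156797824
i=16: T(16,3)=283465647360+15·392156797824=6165817614720
Read c(16,3) = 6165817614720.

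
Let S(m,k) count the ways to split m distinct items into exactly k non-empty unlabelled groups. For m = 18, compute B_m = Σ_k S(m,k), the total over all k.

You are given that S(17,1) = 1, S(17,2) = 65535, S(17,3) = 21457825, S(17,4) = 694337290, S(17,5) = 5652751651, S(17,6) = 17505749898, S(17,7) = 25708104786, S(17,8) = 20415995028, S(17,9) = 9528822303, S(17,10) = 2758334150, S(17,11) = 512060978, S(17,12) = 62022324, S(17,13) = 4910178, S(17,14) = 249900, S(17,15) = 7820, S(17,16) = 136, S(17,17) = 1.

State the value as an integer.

[18] T[18,1]:1*1+0=1 · T[18,2]:2*65535+1=131071 · T[18,3]:3*21457825+65535=64439010 · T[18,4]:4*694337290+21457825=2798806985 · T[18,5]:5*5652751651+694337290=28958095545 · T[18,6]:6*17505749898+5652751651=110687251039 · T[18,7]:7*25708104786+17505749898=197462483400 · T[18,8]:8*20415995028+25708104786=189036065010 · T[18,9]:9*9528822303+20415995028=106175395755 · T[18,10]:10*2758334150+9528822303=37112163803 · T[18,11]:11*512060978+2758334150=8391004908 · T[18,12]:12*62022324+512060978=1256328866 · T[18,13]:13*4910178+62022324=125854638 · T[18,14]:14*249900+4910178=8408778 · T[18,15]:15*7820+249900=367200 · T[18,16]:16*136+7820=9996 · T[18,17]:17*1+136=153 · T[18,18]:18*0+1=1
B_18 = ΣS(18,k) = 1+131071+64439010+2798806985+28958095545+110687251039+197462483400+189036065010+106175395755+37112163803+8391004908+1256328866+125854638+8408778+367200+9996+153+1 = 682076806159

682076806159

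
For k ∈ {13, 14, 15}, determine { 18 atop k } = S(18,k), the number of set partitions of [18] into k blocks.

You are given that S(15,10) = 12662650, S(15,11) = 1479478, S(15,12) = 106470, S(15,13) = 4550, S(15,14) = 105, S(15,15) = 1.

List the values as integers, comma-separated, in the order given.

r16: T_16,11=11×1479478+12662650=28936908; T_16,12=12×106470+1479478=2757118; T_16,13=13×4550+106470=165620; T_16,14=14×105+4550=6020; T_16,15=15×1+105=120
r17: T_17,12=12×2757118+28936908=62022324; T_17,13=13×165620+2757118=4910178; T_17,14=14×6020+165620=249900; T_17,15=15×120+6020=7820
r18: T_18,13=13×4910178+62022324=125854638; T_18,14=14×249900+4910178=8408778; T_18,15=15×7820+249900=367200
Read S(18,13) = 125854638, S(18,14) = 8408778, S(18,15) = 367200.

125854638, 8408778, 367200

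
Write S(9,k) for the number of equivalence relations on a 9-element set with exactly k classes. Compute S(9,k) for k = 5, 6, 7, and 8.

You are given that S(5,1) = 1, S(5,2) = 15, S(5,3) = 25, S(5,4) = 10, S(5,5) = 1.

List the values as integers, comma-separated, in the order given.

row 6: T[6][2]=2·15+1=31  T[6][3]=3·25+15=90  T[6][4]=4·10+25=65  T[6][5]=5·1+10=15  T[6][6]=6·0+1=1
row 7: T[7][3]=3·90+31=301  T[7][4]=4·65+90=350  T[7][5]=5·15+65=140  T[7][6]=6·1+15=21  T[7][7]=7·0+1=1
row 8: T[8][4]=4·350+301=1701  T[8][5]=5·140+350=1050  T[8][6]=6·21+140=266  T[8][7]=7·1+21=28  T[8][8]=8·0+1=1
row 9: T[9][5]=5·1050+1701=6951  T[9][6]=6·266+1050=2646  T[9][7]=7·28+266=462  T[9][8]=8·1+28=36
Read S(9,5) = 6951, S(9,6) = 2646, S(9,7) = 462, S(9,8) = 36.

6951, 2646, 462, 36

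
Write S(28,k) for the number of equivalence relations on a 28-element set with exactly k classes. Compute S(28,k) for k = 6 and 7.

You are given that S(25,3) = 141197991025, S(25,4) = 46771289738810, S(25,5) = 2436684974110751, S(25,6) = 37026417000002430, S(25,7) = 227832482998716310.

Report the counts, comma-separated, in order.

8220146115188676396, 82892803728383735268

row 26: T[26][4]=4·46771289738810+141197991025=187226356946265  T[26][5]=5·2436684974110751+46771289738810=12230196160292565  T[26][6]=6·37026417000002430+2436684974110751=224595186974125331  T[26][7]=7·227832482998716310+37026417000002430=1631853797991016600
row 27: T[27][5]=5·12230196160292565+187226356946265=61338207158409090  T[27][6]=6·224595186974125331+12230196160292565=1359801318005044551  T[27][7]=7·1631853797991016600+224595186974125331=11647571772911241531
row 28: T[28][6]=6·1359801318005044551+61338207158409090=8220146115188676396  T[28][7]=7·11647571772911241531+1359801318005044551=82892803728383735268
Read S(28,6) = 8220146115188676396, S(28,7) = 82892803728383735268.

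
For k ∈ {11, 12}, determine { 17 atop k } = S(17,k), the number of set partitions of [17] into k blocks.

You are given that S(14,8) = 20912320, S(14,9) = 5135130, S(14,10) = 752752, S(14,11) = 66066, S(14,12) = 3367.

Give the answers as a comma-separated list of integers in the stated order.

row 15: T[15][9]=9·5135130+20912320=67128490  T[15][10]=10·752752+5135130=12662650  T[15][11]=11·66066+752752=1479478  T[15][12]=12·3367+66066=106470
row 16: T[16][10]=10·12662650+67128490=193754990  T[16][11]=11·1479478+12662650=28936908  T[16][12]=12·106470+1479478=2757118
row 17: T[17][11]=11·28936908+193754990=512060978  T[17][12]=12·2757118+28936908=62022324
Read S(17,11) = 512060978, S(17,12) = 62022324.

512060978, 62022324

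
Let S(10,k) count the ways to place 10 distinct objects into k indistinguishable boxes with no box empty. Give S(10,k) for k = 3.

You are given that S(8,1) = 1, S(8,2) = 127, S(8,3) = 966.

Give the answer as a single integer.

9330

row 9: T[9][2]=2·127+1=255  T[9][3]=3·966+127=3025
row 10: T[10][3]=3·3025+255=9330
Read S(10,3) = 9330.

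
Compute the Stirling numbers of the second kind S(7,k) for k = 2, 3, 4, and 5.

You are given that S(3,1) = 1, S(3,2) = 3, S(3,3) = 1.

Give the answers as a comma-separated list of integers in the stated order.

r4: T_4,1=1×1+0=1; T_4,2=2×3+1=7; T_4,3=3×1+3=6; T_4,4=4×0+1=1
r5: T_5,1=1×1+0=1; T_5,2=2×7+1=15; T_5,3=3×6+7=25; T_5,4=4×1+6=10; T_5,5=5×0+1=1
r6: T_6,1=1×1+0=1; T_6,2=2×15+1=31; T_6,3=3×25+15=90; T_6,4=4×10+25=65; T_6,5=5×1+10=15
r7: T_7,2=2×31+1=63; T_7,3=3×90+31=301; T_7,4=4×65+90=350; T_7,5=5×15+65=140
Read S(7,2) = 63, S(7,3) = 301, S(7,4) = 350, S(7,5) = 140.

63, 301, 350, 140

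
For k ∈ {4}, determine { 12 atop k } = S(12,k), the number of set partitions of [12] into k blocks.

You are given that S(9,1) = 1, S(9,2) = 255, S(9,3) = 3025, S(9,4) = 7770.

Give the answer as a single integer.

@10  (10,2):255·2+1→511, (10,3):3025·3+255→9330, (10,4):7770·4+3025→34105
@11  (11,3):9330·3+511→28501, (11,4):34105·4+9330→145750
@12  (12,4):145750·4+28501→611501
Read S(12,4) = 611501.

611501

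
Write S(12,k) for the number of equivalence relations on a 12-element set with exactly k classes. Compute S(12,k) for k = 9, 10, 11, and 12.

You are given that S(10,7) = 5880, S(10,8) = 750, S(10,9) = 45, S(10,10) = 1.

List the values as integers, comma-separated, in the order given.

22275, 1705, 66, 1

[11] T[11,8]:8*750+5880=11880 · T[11,9]:9*45+750=1155 · T[11,10]:10*1+45=55 · T[11,11]:11*0+1=1
[12] T[12,9]:9*1155+11880=22275 · T[12,10]:10*55+1155=1705 · T[12,11]:11*1+55=66 · T[12,12]:12*0+1=1
Read S(12,9) = 22275, S(12,10) = 1705, S(12,11) = 66, S(12,12) = 1.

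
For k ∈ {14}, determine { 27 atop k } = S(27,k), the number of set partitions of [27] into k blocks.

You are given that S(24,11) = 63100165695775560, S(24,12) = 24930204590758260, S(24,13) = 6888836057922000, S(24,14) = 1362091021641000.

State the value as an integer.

r25: T_25,12=12×24930204590758260+63100165695775560=362262620784874680; T_25,13=13×6888836057922000+24930204590758260=114485073343744260; T_25,14=14×1362091021641000+6888836057922000=25958110360896000
r26: T_26,13=13×114485073343744260+362262620784874680=1850568574253550060; T_26,14=14×25958110360896000+114485073343744260=477898618396288260
r27: T_27,14=14×477898618396288260+1850568574253550060=8541149231801585700
Read S(27,14) = 8541149231801585700.

8541149231801585700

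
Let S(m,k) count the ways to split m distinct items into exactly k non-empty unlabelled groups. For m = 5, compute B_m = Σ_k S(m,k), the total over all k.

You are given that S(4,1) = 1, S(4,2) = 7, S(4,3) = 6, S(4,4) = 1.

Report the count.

52

row 5: T[5][1]=1·1+0=1  T[5][2]=2·7+1=15  T[5][3]=3·6+7=25  T[5][4]=4·1+6=10  T[5][5]=5·0+1=1
B_5 = ΣS(5,k) = 1+15+25+10+1 = 52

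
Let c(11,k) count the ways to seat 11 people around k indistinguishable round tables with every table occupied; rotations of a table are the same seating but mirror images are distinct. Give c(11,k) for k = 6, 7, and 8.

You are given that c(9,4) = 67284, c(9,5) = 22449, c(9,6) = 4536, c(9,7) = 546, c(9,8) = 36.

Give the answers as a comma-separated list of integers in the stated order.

row 10: T[10][5]=9·22449+67284=269325  T[10][6]=9·4536+22449=63273  T[10][7]=9·546+4536=9450  T[10][8]=9·36+546=870
row 11: T[11][6]=10·63273+269325=902055  T[11][7]=10·9450+63273=157773  T[11][8]=10·870+9450=18150
Read c(11,6) = 902055, c(11,7) = 157773, c(11,8) = 18150.

902055, 157773, 18150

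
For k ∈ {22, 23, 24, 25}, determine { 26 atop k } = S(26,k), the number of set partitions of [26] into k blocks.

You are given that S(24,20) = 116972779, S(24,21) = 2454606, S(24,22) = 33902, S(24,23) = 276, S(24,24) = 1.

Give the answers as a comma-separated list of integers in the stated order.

238929405, 4126200, 47450, 325

@25  (25,21):2454606·21+116972779→168519505, (25,22):33902·22+2454606→3200450, (25,23):276·23+33902→40250, (25,24):1·24+276→300, (25,25):0·25+1→1
@26  (26,22):3200450·22+168519505→238929405, (26,23):40250·23+3200450→4126200, (26,24):300·24+40250→47450, (26,25):1·25+300→325
Read S(26,22) = 238929405, S(26,23) = 4126200, S(26,24) = 47450, S(26,25) = 325.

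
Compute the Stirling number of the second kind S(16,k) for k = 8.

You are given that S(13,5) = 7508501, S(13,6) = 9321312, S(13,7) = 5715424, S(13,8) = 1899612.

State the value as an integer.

@14  (14,6):9321312·6+7508501→63436373, (14,7):5715424·7+9321312→49329280, (14,8):1899612·8+5715424→20912320
@15  (15,7):49329280·7+63436373→408741333, (15,8):20912320·8+49329280→216627840
@16  (16,8):216627840·8+408741333→2141764053
Read S(16,8) = 2141764053.

2141764053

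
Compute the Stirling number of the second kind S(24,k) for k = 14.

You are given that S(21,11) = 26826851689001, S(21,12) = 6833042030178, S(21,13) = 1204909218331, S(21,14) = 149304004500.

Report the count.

[22] T[22,12]:12*6833042030178+26826851689001=108823356051137 · T[22,13]:13*1204909218331+6833042030178=22496861868481 · T[22,14]:14*149304004500+1204909218331=3295165281331
[23] T[23,13]:13*22496861868481+108823356051137=401282560341390 · T[23,14]:14*3295165281331+22496861868481=68629175807115
[24] T[24,14]:14*68629175807115+401282560341390=1362091021641000
Read S(24,14) = 1362091021641000.

1362091021641000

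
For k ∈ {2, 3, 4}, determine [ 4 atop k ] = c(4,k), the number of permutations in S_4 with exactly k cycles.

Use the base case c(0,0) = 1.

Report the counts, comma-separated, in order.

i=1: T(1,1)=1+0·0=1
i=2: T(2,1)=0+1·1=1 | T(2,2)=1+1·0=1
i=3: T(3,1)=0+2·1=2 | T(3,2)=1+2·1=3 | T(3,3)=1+2·0=1
i=4: T(4,2)=2+3·3=11 | T(4,3)=3+3·1=6 | T(4,4)=1+3·0=1
Read c(4,2) = 11, c(4,3) = 6, c(4,4) = 1.

11, 6, 1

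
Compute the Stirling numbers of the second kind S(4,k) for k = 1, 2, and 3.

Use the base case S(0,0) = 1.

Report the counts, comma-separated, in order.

1, 7, 6

r1: T_1,1=1×0+1=1
r2: T_2,1=1×1+0=1; T_2,2=2×0+1=1
r3: T_3,1=1×1+0=1; T_3,2=2×1+1=3; T_3,3=3×0+1=1
r4: T_4,1=1×1+0=1; T_4,2=2×3+1=7; T_4,3=3×1+3=6
Read S(4,1) = 1, S(4,2) = 7, S(4,3) = 6.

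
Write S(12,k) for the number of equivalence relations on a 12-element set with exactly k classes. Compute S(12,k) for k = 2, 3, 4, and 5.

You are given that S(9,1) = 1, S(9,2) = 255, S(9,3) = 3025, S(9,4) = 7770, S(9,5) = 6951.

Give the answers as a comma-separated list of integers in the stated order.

@10  (10,1):1·1+0→1, (10,2):255·2+1→511, (10,3):3025·3+255→9330, (10,4):7770·4+3025→34105, (10,5):6951·5+7770→42525
@11  (11,1):1·1+0→1, (11,2):511·2+1→1023, (11,3):9330·3+511→28501, (11,4):34105·4+9330→145750, (11,5):42525·5+34105→246730
@12  (12,2):1023·2+1→2047, (12,3):28501·3+1023→86526, (12,4):145750·4+28501→611501, (12,5):246730·5+145750→1379400
Read S(12,2) = 2047, S(12,3) = 86526, S(12,4) = 611501, S(12,5) = 1379400.

2047, 86526, 611501, 1379400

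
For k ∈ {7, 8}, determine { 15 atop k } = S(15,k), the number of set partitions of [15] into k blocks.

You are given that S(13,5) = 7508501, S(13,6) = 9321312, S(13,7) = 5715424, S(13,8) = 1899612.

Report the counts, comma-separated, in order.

i=14: T(14,6)=7508501+6·9321312=63436373 | T(14,7)=9321312+7·5715424=49329280 | T(14,8)=5715424+8·1899612=20912320
i=15: T(15,7)=63436373+7·49329280=408741333 | T(15,8)=49329280+8·20912320=216627840
Read S(15,7) = 408741333, S(15,8) = 216627840.

408741333, 216627840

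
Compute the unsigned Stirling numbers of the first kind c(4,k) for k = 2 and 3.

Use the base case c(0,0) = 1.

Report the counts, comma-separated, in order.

@1  (1,1):0·0+1→1
@2  (2,1):1·1+0→1, (2,2):0·1+1→1
@3  (3,1):1·2+0→2, (3,2):1·2+1→3, (3,3):0·2+1→1
@4  (4,2):3·3+2→11, (4,3):1·3+3→6
Read c(4,2) = 11, c(4,3) = 6.

11, 6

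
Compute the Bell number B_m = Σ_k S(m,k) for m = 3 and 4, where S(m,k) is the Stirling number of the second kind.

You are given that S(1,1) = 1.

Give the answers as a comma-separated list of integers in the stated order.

5, 15

[2] T[2,1]:1*1+0=1 · T[2,2]:2*0+1=1
[3] T[3,1]:1*1+0=1 · T[3,2]:2*1+1=3 · T[3,3]:3*0+1=1
[4] T[4,1]:1*1+0=1 · T[4,2]:2*3+1=7 · T[4,3]:3*1+3=6 · T[4,4]:4*0+1=1
B_3 = ΣS(3,k) = 1+3+1 = 5
B_4 = ΣS(4,k) = 1+7+6+1 = 15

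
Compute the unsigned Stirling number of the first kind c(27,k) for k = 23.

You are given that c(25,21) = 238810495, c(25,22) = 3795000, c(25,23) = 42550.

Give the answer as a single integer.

i=26: T(26,22)=238810495+25·3795000=333685495 | T(26,23)=3795000+25·42550=4858750
i=27: T(27,23)=333685495+26·4858750=460012995
Read c(27,23) = 460012995.

460012995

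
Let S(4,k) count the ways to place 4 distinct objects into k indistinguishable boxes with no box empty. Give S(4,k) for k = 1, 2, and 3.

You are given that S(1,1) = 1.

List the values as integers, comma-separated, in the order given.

1, 7, 6

i=2: T(2,1)=0+1·1=1 | T(2,2)=1+2·0=1
i=3: T(3,1)=0+1·1=1 | T(3,2)=1+2·1=3 | T(3,3)=1+3·0=1
i=4: T(4,1)=0+1·1=1 | T(4,2)=1+2·3=7 | T(4,3)=3+3·1=6
Read S(4,1) = 1, S(4,2) = 7, S(4,3) = 6.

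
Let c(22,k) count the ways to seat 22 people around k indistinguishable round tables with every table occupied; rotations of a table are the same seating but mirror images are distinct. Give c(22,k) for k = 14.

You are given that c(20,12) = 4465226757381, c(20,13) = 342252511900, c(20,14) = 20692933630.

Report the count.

row 21: T[21][13]=20·342252511900+4465226757381=11310276995381  T[21][14]=20·20692933630+342252511900=756111184500
row 22: T[22][14]=21·756111184500+11310276995381=27188611869881
Read c(22,14) = 27188611869881.

27188611869881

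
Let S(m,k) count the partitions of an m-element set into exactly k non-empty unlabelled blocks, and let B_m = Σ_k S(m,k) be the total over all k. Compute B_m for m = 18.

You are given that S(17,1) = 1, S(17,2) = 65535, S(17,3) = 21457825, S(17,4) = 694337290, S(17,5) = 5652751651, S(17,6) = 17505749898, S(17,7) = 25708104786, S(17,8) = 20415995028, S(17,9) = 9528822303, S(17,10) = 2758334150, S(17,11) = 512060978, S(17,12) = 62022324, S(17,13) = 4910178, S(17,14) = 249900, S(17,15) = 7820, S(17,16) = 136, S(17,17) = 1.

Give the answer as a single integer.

[18] T[18,1]:1*1+0=1 · T[18,2]:2*65535+1=131071 · T[18,3]:3*21457825+65535=64439010 · T[18,4]:4*694337290+21457825=2798806985 · T[18,5]:5*5652751651+694337290=28958095545 · T[18,6]:6*17505749898+5652751651=110687251039 · T[18,7]:7*25708104786+17505749898=197462483400 · T[18,8]:8*20415995028+25708104786=189036065010 · T[18,9]:9*9528822303+20415995028=106175395755 · T[18,10]:10*2758334150+9528822303=37112163803 · T[18,11]:11*512060978+2758334150=8391004908 · T[18,12]:12*62022324+512060978=1256328866 · T[18,13]:13*4910178+62022324=125854638 · T[18,14]:14*249900+4910178=8408778 · T[18,15]:15*7820+249900=367200 · T[18,16]:16*136+7820=9996 · T[18,17]:17*1+136=153 · T[18,18]:18*0+1=1
B_18 = ΣS(18,k) = 1+131071+64439010+2798806985+28958095545+110687251039+197462483400+189036065010+106175395755+37112163803+8391004908+1256328866+125854638+8408778+367200+9996+153+1 = 682076806159

682076806159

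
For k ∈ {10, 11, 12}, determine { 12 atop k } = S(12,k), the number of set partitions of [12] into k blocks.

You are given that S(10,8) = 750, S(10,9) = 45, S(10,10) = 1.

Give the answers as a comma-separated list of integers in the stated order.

1705, 66, 1

r11: T_11,9=9×45+750=1155; T_11,10=10×1+45=55; T_11,11=11×0+1=1
r12: T_12,10=10×55+1155=1705; T_12,11=11×1+55=66; T_12,12=12×0+1=1
Read S(12,10) = 1705, S(12,11) = 66, S(12,12) = 1.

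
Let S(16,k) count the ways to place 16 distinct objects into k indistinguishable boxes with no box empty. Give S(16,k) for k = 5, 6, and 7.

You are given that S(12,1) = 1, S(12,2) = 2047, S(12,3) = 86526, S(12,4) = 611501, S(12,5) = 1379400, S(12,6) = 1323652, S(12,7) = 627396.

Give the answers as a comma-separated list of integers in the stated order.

1096190550, 2734926558, 3281882604

row 13: T[13][2]=2·2047+1=4095  T[13][3]=3·86526+2047=261625  T[13][4]=4·611501+86526=2532530  T[13][5]=5·1379400+611501=7508501  T[13][6]=6·1323652+1379400=9321312  T[13][7]=7·627396+1323652=5715424
row 14: T[14][3]=3·261625+4095=788970  T[14][4]=4·2532530+261625=10391745  T[14][5]=5·7508501+2532530=40075035  T[14][6]=6·9321312+7508501=63436373  T[14][7]=7·5715424+9321312=49329280
row 15: T[15][4]=4·10391745+788970=42355950  T[15][5]=5·40075035+10391745=210766920  T[15][6]=6·63436373+40075035=420693273  T[15][7]=7·49329280+63436373=408741333
row 16: T[16][5]=5·210766920+42355950=1096190550  T[16][6]=6·420693273+210766920=2734926558  T[16][7]=7·408741333+420693273=3281882604
Read S(16,5) = 1096190550, S(16,6) = 2734926558, S(16,7) = 3281882604.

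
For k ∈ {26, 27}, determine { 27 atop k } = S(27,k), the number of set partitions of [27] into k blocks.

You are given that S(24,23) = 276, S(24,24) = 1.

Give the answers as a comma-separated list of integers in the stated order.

row 25: T[25][24]=24·1+276=300  T[25][25]=25·0+1=1
row 26: T[26][25]=25·1+300=325  T[26][26]=26·0+1=1
row 27: T[27][26]=26·1+325=351  T[27][27]=27·0+1=1
Read S(27,26) = 351, S(27,27) = 1.

351, 1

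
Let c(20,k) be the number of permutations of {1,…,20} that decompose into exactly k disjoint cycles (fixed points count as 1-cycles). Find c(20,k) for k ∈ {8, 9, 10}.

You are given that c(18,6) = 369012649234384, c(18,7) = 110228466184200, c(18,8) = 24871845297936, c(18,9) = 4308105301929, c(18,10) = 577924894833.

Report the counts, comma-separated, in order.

12953636989943896, 2503858755467550, 381922055502195

[19] T[19,7]:18*110228466184200+369012649234384=2353125040549984 · T[19,8]:18*24871845297936+110228466184200=557921681547048 · T[19,9]:18*4308105301929+24871845297936=102417740732658 · T[19,10]:18*577924894833+4308105301929=14710753408923
[20] T[20,8]:19*557921681547048+2353125040549984=12953636989943896 · T[20,9]:19*102417740732658+557921681547048=2503858755467550 · T[20,10]:19*14710753408923+102417740732658=381922055502195
Read c(20,8) = 12953636989943896, c(20,9) = 2503858755467550, c(20,10) = 381922055502195.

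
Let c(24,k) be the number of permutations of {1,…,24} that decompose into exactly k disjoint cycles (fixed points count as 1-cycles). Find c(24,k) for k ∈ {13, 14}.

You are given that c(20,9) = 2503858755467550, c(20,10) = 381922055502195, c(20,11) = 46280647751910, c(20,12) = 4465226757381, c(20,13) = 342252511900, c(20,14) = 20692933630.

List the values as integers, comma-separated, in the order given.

i=21: T(21,10)=2503858755467550+20·381922055502195=10142299865511450 | T(21,11)=381922055502195+20·46280647751910=1307535010540395 | T(21,12)=46280647751910+20·4465226757381=135585182899530 | T(21,13)=4465226757381+20·342252511900=11310276995381 | T(21,14)=342252511900+20·20692933630=756111184500
i=22: T(22,11)=10142299865511450+21·1307535010540395=37600535086859745 | T(22,12)=1307535010540395+21·135585182899530=4154823851430525 | T(22,13)=135585182899530+21·11310276995381=373100999802531 | T(22,14)=11310276995381+21·756111184500=27188611869881
i=23: T(23,12)=37600535086859745+22·4154823851430525=129006659818331295 | T(23,13)=4154823851430525+22·373100999802531=12363045847086207 | T(23,14)=373100999802531+22·27188611869881=971250460939913
i=24: T(24,13)=129006659818331295+23·12363045847086207=413356714301314056 | T(24,14)=12363045847086207+23·971250460939913=34701806448704206
Read c(24,13) = 413356714301314056, c(24,14) = 34701806448704206.

413356714301314056, 34701806448704206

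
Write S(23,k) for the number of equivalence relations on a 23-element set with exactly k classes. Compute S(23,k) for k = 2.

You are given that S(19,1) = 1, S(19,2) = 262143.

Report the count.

[20] T[20,1]:1*1+0=1 · T[20,2]:2*262143+1=524287
[21] T[21,1]:1*1+0=1 · T[21,2]:2*524287+1=1048575
[22] T[22,1]:1*1+0=1 · T[22,2]:2*1048575+1=2097151
[23] T[23,2]:2*2097151+1=4194303
Read S(23,2) = 4194303.

4194303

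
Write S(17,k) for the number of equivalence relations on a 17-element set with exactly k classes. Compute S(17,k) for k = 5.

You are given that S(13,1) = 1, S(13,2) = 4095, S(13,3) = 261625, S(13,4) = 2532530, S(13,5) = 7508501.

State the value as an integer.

r14: T_14,2=2×4095+1=8191; T_14,3=3×261625+4095=788970; T_14,4=4×2532530+261625=10391745; T_14,5=5×7508501+2532530=40075035
r15: T_15,3=3×788970+8191=2375101; T_15,4=4×10391745+788970=42355950; T_15,5=5×40075035+10391745=210766920
r16: T_16,4=4×42355950+2375101=171798901; T_16,5=5×210766920+42355950=1096190550
r17: T_17,5=5×1096190550+171798901=5652751651
Read S(17,5) = 5652751651.

5652751651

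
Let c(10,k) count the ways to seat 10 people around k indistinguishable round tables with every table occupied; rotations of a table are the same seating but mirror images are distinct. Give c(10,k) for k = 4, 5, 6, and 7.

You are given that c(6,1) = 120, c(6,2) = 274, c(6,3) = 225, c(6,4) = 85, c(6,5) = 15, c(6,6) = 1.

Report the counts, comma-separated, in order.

723680, 269325, 63273, 9450

i=7: T(7,1)=0+6·120=720 | T(7,2)=120+6·274=1764 | T(7,3)=274+6·225=1624 | T(7,4)=225+6·85=735 | T(7,5)=85+6·15=175 | T(7,6)=15+6·1=21 | T(7,7)=1+6·0=1
i=8: T(8,2)=720+7·1764=13068 | T(8,3)=1764+7·1624=13132 | T(8,4)=1624+7·735=6769 | T(8,5)=735+7·175=1960 | T(8,6)=175+7·21=322 | T(8,7)=21+7·1=28
i=9: T(9,3)=13068+8·13132=118124 | T(9,4)=13132+8·6769=67284 | T(9,5)=6769+8·1960=22449 | T(9,6)=1960+8·322=4536 | T(9,7)=322+8·28=546
i=10: T(10,4)=118124+9·67284=723680 | T(10,5)=67284+9·22449=269325 | T(10,6)=22449+9·4536=63273 | T(10,7)=4536+9·546=9450
Read c(10,4) = 723680, c(10,5) = 269325, c(10,6) = 63273, c(10,7) = 9450.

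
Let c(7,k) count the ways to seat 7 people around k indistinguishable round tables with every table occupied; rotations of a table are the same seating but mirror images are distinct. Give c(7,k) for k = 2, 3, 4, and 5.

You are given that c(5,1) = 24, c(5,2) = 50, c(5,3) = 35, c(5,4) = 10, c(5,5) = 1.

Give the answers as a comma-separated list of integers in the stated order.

row 6: T[6][1]=5·24+0=120  T[6][2]=5·50+24=274  T[6][3]=5·35+50=225  T[6][4]=5·10+35=85  T[6][5]=5·1+10=15
row 7: T[7][2]=6·274+120=1764  T[7][3]=6·225+274=1624  T[7][4]=6·85+225=735  T[7][5]=6·15+85=175
Read c(7,2) = 1764, c(7,3) = 1624, c(7,4) = 735, c(7,5) = 175.

1764, 1624, 735, 175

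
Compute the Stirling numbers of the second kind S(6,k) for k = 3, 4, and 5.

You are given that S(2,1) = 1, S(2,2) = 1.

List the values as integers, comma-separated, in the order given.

i=3: T(3,1)=0+1·1=1 | T(3,2)=1+2·1=3 | T(3,3)=1+3·0=1
i=4: T(4,1)=0+1·1=1 | T(4,2)=1+2·3=7 | T(4,3)=3+3·1=6 | T(4,4)=1+4·0=1
i=5: T(5,2)=1+2·7=15 | T(5,3)=7+3·6=25 | T(5,4)=6+4·1=10 | T(5,5)=1+5·0=1
i=6: T(6,3)=15+3·25=90 | T(6,4)=25+4·10=65 | T(6,5)=10+5·1=15
Read S(6,3) = 90, S(6,4) = 65, S(6,5) = 15.

90, 65, 15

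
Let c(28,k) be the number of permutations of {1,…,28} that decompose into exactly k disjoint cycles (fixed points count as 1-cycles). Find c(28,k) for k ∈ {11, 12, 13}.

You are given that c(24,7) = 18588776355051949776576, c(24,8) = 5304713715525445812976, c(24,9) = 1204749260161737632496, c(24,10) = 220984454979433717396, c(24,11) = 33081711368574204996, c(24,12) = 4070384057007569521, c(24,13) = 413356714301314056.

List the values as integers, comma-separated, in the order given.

33819732719881270820297640, 4894196422205298253024980, 596287888163635369624650

[25] T[25,8]:24*5304713715525445812976+18588776355051949776576=145901905527662649288000 · T[25,9]:24*1204749260161737632496+5304713715525445812976=34218695959407148992880 · T[25,10]:24*220984454979433717396+1204749260161737632496=6508376179668146850000 · T[25,11]:24*33081711368574204996+220984454979433717396=1014945527825214637300 · T[25,12]:24*4070384057007569521+33081711368574204996=130770928736755873500 · T[25,13]:24*413356714301314056+4070384057007569521=13990945200239106865
[26] T[26,9]:25*34218695959407148992880+145901905527662649288000=1001369304512841374110000 · T[26,10]:25*6508376179668146850000+34218695959407148992880=196928100451110820242880 · T[26,11]:25*1014945527825214637300+6508376179668146850000=31882014375298512782500 · T[26,12]:25*130770928736755873500+1014945527825214637300=4284218746244111474800 · T[26,13]:25*13990945200239106865+130770928736755873500=480544558742733545125
[27] T[27,10]:26*196928100451110820242880+1001369304512841374110000=6121499916241722700424880 · T[27,11]:26*31882014375298512782500+196928100451110820242880=1025860474208872152587880 · T[27,12]:26*4284218746244111474800+31882014375298512782500=143271701777645411127300 · T[27,13]:26*480544558742733545125+4284218746244111474800=16778377273555183648050
[28] T[28,11]:27*1025860474208872152587880+6121499916241722700424880=33819732719881270820297640 · T[28,12]:27*143271701777645411127300+1025860474208872152587880=4894196422205298253024980 · T[28,13]:27*16778377273555183648050+143271701777645411127300=596287888163635369624650
Read c(28,11) = 33819732719881270820297640, c(28,12) = 4894196422205298253024980, c(28,13) = 596287888163635369624650.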